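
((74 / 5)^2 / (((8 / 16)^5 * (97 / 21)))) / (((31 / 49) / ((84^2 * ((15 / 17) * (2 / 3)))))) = 2544587329536 / 255595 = 9955544.24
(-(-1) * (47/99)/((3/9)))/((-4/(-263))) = 93.64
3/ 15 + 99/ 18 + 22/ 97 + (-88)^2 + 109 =7623159/ 970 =7858.93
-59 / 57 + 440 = 25021 / 57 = 438.96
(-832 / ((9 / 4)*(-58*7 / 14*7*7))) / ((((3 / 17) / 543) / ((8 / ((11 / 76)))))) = 6226075648 / 140679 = 44257.32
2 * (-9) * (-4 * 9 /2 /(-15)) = -108 /5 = -21.60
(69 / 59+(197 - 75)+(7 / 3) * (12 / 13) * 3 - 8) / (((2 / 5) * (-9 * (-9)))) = 155485 / 41418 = 3.75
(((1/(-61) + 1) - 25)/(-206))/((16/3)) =4395/201056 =0.02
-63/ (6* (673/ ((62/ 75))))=-0.01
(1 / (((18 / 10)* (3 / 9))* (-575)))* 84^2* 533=-1253616 / 115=-10901.01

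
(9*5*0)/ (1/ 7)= 0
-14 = -14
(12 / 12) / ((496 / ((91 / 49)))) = 13 / 3472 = 0.00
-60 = -60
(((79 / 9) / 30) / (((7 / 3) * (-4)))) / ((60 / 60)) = -79 / 2520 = -0.03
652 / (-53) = -652 / 53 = -12.30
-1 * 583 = -583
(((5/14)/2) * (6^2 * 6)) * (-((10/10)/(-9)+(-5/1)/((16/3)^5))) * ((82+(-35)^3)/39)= -226698271115/47710208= -4751.57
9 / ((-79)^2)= 9 / 6241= 0.00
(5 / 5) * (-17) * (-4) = 68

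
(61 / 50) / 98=61 / 4900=0.01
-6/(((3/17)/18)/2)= -1224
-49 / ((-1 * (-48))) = -49 / 48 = -1.02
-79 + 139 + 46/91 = 5506/91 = 60.51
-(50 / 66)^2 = -625 / 1089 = -0.57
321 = 321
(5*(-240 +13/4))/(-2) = 4735/8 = 591.88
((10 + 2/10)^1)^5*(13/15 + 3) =6670488186/15625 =426911.24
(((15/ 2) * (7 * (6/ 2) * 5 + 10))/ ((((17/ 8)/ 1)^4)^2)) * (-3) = -43411046400/ 6975757441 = -6.22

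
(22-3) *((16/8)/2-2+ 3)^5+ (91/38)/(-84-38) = 2818597/4636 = 607.98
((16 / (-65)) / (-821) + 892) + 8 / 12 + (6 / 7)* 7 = 143872088 / 160095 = 898.67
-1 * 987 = -987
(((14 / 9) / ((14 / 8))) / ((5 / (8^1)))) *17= 1088 / 45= 24.18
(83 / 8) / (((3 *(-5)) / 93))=-2573 / 40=-64.32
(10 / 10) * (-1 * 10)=-10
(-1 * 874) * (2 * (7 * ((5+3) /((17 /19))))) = -1859872 /17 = -109404.24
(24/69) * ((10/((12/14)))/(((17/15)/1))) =1400/391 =3.58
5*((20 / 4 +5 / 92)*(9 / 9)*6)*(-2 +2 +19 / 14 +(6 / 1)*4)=2476125 / 644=3844.91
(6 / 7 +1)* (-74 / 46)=-481 / 161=-2.99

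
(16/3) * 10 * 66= 3520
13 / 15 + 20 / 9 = 139 / 45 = 3.09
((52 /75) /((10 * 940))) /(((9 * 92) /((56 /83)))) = 91 /1514075625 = 0.00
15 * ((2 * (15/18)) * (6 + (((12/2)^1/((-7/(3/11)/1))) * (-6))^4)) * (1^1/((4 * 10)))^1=867417855/140612164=6.17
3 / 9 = 1 / 3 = 0.33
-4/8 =-1/2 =-0.50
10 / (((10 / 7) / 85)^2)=70805 / 2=35402.50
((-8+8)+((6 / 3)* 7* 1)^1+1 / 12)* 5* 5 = 4225 / 12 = 352.08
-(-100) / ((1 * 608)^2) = 25 / 92416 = 0.00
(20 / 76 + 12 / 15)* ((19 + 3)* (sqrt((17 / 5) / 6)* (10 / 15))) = 2222* sqrt(510) / 4275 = 11.74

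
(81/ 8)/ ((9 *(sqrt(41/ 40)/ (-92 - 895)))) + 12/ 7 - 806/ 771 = 3610/ 5397 - 8883 *sqrt(410)/ 164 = -1096.08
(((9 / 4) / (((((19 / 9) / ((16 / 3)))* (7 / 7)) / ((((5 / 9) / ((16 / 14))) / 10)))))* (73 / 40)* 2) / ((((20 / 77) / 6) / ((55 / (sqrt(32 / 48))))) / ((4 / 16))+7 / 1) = 207859931433 / 1442680608080 - 3895353* sqrt(6) / 180335076010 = 0.14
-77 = -77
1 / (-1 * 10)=-0.10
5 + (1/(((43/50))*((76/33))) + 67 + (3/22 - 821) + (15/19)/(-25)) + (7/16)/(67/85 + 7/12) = -188107221749/251456260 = -748.07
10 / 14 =5 / 7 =0.71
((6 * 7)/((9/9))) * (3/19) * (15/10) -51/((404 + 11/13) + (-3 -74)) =792921/80978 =9.79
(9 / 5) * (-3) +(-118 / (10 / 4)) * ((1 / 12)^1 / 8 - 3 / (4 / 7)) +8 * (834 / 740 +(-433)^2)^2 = 230994421859235137 / 821400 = 281220382102.79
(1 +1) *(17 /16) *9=153 /8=19.12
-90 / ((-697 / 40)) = 3600 / 697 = 5.16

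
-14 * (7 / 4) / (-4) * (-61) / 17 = -2989 / 136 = -21.98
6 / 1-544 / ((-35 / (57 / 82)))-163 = -209791 / 1435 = -146.20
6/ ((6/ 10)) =10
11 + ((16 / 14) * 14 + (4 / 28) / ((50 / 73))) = 9523 / 350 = 27.21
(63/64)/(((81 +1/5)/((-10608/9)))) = -3315/232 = -14.29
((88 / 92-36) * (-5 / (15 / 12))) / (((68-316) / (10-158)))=1924 / 23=83.65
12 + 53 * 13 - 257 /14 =9557 /14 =682.64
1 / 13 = 0.08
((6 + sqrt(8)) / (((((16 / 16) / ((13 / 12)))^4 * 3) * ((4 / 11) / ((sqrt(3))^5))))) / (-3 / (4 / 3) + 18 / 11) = 3455881 * sqrt(3) * (-3-sqrt(2)) / 93312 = -283.16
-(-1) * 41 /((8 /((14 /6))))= 287 /24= 11.96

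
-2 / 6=-1 / 3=-0.33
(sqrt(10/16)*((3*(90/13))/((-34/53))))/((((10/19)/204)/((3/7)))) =-244701*sqrt(10)/182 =-4251.72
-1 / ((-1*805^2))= 0.00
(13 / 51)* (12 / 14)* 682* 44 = 6556.37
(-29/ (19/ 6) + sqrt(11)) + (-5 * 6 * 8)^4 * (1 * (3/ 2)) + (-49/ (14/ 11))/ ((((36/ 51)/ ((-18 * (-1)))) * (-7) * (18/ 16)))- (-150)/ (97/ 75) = sqrt(11) + 27515843839898/ 5529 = 4976640234.80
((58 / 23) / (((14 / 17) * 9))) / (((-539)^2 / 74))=0.00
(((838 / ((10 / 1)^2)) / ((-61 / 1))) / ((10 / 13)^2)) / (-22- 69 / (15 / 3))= 70811 / 10919000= 0.01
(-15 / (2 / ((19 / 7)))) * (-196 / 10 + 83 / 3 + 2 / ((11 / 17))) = -4997 / 22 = -227.14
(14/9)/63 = 2/81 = 0.02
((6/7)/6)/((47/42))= 0.13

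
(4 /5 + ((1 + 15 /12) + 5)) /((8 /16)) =161 /10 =16.10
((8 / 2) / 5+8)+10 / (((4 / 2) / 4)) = 144 / 5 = 28.80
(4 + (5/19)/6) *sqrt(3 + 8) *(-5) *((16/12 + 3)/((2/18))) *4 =-10461.33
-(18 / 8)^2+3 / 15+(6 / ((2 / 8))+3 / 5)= 1579 / 80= 19.74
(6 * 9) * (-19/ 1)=-1026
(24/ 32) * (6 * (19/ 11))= 171/ 22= 7.77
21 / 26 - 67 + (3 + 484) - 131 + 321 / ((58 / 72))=518971 / 754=688.29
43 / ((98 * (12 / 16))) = 86 / 147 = 0.59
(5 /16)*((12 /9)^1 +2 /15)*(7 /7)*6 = 11 /4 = 2.75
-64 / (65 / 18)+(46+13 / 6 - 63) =-12697 / 390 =-32.56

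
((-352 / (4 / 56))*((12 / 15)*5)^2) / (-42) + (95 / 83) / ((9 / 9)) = 467741 / 249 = 1878.48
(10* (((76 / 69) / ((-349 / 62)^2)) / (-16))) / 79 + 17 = 11286750677 / 663937251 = 17.00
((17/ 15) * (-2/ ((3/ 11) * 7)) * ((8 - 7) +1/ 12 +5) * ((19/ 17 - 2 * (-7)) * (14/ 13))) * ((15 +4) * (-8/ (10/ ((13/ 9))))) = 15684196/ 6075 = 2581.76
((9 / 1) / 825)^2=9 / 75625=0.00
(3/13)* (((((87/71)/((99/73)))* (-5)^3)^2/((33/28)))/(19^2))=1960738937500/283392150327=6.92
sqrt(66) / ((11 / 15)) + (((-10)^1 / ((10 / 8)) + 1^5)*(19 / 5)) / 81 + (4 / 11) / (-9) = -1643 / 4455 + 15*sqrt(66) / 11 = 10.71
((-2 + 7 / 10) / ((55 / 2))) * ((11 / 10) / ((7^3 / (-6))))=0.00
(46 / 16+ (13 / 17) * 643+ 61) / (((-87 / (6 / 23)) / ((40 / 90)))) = -75559 / 102051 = -0.74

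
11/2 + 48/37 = 503/74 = 6.80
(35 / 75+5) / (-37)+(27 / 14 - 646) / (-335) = 923971 / 520590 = 1.77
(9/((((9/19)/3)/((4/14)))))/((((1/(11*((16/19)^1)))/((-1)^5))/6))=-6336/7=-905.14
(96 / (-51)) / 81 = -32 / 1377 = -0.02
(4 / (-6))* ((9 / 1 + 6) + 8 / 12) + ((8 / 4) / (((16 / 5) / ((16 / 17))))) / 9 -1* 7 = -17.38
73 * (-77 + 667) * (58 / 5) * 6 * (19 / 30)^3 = 856709677 / 1125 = 761519.71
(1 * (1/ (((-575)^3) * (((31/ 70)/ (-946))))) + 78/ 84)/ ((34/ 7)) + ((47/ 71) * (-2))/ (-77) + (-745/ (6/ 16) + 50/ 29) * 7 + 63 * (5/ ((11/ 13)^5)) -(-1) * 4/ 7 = -13167.61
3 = 3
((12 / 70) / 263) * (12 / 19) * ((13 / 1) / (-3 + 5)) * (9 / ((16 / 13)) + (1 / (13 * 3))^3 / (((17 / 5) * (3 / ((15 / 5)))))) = 117985571 / 6029680020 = 0.02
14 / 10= 7 / 5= 1.40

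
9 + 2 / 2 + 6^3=226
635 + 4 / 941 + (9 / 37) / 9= 22109884 / 34817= 635.03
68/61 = 1.11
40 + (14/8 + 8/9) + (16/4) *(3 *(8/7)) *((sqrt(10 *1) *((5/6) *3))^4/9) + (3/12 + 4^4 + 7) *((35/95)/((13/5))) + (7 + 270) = 7552259/1197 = 6309.32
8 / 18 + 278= 2506 / 9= 278.44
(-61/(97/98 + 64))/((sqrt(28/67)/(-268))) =114436*sqrt(469)/6369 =389.11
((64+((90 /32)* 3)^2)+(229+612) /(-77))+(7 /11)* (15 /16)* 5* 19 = 3566797 /19712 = 180.95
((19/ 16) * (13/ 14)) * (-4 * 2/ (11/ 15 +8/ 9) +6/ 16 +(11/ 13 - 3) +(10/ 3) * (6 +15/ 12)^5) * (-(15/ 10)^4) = -49922913349845/ 133955584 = -372682.59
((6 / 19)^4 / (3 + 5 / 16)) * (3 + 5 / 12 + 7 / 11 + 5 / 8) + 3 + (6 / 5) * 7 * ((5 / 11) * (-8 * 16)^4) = 372591684055605 / 363527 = 1024935380.47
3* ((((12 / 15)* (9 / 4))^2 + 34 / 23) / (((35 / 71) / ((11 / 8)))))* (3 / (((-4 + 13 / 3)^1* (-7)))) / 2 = -57209031 / 2254000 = -25.38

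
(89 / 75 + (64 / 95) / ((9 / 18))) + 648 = 927011 / 1425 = 650.53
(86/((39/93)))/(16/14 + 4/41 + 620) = 382571/1158924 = 0.33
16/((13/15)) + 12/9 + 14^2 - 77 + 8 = 5725/39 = 146.79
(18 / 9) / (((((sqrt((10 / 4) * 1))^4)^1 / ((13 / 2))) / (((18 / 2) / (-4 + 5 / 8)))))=-416 / 75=-5.55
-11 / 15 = -0.73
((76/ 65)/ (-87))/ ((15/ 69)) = -1748/ 28275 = -0.06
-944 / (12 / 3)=-236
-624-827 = -1451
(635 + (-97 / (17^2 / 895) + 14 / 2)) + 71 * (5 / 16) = 1682163 / 4624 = 363.79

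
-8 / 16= -1 / 2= -0.50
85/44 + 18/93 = 2899/1364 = 2.13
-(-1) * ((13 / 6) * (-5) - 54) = -389 / 6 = -64.83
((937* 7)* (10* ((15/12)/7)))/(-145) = -4685/58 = -80.78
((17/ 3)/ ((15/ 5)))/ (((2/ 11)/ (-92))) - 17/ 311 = -2675375/ 2799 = -955.83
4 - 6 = -2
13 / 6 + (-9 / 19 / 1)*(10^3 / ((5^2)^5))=19296443 / 8906250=2.17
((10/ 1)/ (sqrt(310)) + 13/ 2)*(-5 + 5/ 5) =-26-4*sqrt(310)/ 31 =-28.27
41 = 41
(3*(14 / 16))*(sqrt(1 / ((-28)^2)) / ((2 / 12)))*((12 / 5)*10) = 27 / 2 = 13.50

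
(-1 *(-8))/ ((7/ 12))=96/ 7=13.71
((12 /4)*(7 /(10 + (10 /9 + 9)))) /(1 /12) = 2268 /181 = 12.53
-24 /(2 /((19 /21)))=-76 /7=-10.86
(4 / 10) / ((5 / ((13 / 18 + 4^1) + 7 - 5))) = 121 / 225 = 0.54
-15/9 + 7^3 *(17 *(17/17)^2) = 17488/3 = 5829.33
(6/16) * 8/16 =3/16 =0.19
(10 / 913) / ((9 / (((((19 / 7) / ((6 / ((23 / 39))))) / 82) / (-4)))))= -2185 / 2207349144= -0.00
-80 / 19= -4.21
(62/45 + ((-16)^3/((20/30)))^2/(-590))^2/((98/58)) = 17077058609318036/7049025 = 2422612859.13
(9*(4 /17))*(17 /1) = 36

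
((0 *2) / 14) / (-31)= 0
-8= -8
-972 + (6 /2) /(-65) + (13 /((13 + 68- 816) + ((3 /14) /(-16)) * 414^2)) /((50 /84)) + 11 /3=-968.39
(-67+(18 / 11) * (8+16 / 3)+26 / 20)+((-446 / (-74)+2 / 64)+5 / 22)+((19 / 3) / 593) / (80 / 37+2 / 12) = -68227381779 / 1814959520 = -37.59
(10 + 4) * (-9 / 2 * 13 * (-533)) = 436527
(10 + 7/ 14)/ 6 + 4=23/ 4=5.75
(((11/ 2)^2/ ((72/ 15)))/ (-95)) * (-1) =0.07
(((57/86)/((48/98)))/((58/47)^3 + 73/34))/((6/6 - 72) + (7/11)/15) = -90376364155/19081047154208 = -0.00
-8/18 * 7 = -28/9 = -3.11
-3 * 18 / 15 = -18 / 5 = -3.60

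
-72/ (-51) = 1.41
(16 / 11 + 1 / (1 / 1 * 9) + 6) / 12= 749 / 1188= 0.63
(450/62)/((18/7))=2.82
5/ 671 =0.01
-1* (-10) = 10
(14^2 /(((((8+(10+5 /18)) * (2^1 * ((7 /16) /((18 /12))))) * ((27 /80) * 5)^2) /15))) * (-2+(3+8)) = 40960 /47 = 871.49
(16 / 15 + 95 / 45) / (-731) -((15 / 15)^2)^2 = -33038 / 32895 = -1.00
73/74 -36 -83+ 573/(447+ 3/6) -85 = -13360781/66230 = -201.73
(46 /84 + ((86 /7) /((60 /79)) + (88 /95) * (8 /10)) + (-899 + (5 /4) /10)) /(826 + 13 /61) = -4290528269 /4021840200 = -1.07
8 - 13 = -5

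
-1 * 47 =-47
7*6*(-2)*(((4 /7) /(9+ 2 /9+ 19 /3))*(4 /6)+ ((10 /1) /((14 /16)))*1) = -33672 /35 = -962.06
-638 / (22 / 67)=-1943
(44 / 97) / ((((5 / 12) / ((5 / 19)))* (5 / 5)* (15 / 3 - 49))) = -12 / 1843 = -0.01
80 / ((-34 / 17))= -40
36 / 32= 9 / 8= 1.12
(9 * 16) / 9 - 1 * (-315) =331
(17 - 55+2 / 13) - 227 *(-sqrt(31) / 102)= -25.46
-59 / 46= -1.28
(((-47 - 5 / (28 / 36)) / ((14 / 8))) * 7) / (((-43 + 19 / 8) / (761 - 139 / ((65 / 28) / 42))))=-1364340032 / 147875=-9226.31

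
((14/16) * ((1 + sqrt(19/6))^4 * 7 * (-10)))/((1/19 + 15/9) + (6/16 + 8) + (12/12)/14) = -35224385/194694 - 1629250 * sqrt(114)/97347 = -359.62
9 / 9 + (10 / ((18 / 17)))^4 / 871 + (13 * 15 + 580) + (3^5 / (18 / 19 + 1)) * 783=20825035297438 / 211441347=98490.84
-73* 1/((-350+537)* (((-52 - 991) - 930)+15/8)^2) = -4672/46499674507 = -0.00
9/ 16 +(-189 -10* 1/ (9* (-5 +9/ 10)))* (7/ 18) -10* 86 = -49566967/ 53136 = -932.83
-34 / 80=-17 / 40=-0.42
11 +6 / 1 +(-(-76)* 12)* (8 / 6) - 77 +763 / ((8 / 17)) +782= 28475 / 8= 3559.38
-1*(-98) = 98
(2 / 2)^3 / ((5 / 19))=19 / 5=3.80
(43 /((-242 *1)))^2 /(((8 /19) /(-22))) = -35131 /21296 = -1.65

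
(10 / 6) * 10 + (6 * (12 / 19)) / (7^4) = 2281166 / 136857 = 16.67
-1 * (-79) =79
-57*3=-171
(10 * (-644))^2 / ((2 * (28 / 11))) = 8146600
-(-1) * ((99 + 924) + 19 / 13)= 13318 / 13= 1024.46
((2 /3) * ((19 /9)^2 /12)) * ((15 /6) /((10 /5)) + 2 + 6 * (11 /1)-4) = 10469 /648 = 16.16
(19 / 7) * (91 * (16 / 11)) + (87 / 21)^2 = 202899 / 539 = 376.44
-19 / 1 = -19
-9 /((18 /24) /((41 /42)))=-82 /7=-11.71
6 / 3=2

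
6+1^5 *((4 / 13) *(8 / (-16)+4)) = 92 / 13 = 7.08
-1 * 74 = -74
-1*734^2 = -538756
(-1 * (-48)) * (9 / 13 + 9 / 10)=4968 / 65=76.43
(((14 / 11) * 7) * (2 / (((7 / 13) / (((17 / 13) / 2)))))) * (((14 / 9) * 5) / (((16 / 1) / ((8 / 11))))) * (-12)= -33320 / 363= -91.79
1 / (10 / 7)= 7 / 10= 0.70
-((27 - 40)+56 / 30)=167 / 15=11.13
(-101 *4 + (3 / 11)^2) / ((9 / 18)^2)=-195500 / 121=-1615.70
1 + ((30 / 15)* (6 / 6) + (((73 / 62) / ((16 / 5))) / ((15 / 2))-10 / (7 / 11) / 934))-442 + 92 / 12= -699321953 / 1621424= -431.30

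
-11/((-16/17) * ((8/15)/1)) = 2805/128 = 21.91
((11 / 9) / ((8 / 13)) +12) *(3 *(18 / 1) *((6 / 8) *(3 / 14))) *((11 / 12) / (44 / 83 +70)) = 8274519 / 5245184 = 1.58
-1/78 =-0.01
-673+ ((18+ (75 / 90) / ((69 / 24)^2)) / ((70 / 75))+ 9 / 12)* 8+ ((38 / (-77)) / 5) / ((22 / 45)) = -512.05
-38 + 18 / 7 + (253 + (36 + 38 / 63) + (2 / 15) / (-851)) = 68135273 / 268065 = 254.17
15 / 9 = 1.67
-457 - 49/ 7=-464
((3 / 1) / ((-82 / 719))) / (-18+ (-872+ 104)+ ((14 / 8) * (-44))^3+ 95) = 719 / 12497456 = 0.00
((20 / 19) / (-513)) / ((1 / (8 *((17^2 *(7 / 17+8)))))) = -388960 / 9747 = -39.91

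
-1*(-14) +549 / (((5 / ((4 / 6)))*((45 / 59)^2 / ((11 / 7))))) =5002252 / 23625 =211.74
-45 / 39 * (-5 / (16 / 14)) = 525 / 104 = 5.05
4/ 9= 0.44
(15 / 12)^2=25 / 16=1.56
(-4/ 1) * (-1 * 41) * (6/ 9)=328/ 3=109.33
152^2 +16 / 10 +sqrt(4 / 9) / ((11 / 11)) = 23106.27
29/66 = 0.44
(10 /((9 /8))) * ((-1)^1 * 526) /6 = -21040 /27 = -779.26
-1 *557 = -557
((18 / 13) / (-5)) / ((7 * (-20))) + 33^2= 4954959 / 4550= 1089.00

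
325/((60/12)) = 65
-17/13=-1.31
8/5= 1.60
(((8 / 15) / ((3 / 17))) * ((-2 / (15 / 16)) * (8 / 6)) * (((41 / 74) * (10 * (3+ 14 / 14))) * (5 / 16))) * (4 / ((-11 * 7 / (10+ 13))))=16415744 / 230769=71.13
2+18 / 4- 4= 5 / 2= 2.50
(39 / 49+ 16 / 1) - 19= -108 / 49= -2.20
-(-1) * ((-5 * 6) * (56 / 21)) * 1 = -80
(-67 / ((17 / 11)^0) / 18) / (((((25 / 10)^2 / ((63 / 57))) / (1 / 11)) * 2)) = -469 / 15675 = -0.03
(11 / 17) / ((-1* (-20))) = 11 / 340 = 0.03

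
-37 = -37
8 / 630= 4 / 315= 0.01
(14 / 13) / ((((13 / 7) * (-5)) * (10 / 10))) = -98 / 845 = -0.12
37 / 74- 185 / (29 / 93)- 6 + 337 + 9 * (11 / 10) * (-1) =-39393 / 145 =-271.68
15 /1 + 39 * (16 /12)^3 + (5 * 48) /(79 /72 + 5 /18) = 281.99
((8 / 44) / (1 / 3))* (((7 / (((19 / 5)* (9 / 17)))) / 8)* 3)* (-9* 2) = -5355 / 418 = -12.81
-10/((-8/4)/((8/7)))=40/7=5.71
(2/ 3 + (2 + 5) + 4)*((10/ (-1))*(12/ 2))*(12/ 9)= -2800/ 3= -933.33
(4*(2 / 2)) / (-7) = -4 / 7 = -0.57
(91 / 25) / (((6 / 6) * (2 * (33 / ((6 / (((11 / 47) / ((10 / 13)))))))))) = 658 / 605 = 1.09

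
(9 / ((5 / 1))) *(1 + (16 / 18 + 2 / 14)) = 128 / 35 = 3.66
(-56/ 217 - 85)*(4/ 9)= -3524/ 93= -37.89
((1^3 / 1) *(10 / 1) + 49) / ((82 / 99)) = 5841 / 82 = 71.23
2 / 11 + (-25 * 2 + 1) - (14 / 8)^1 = -2225 / 44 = -50.57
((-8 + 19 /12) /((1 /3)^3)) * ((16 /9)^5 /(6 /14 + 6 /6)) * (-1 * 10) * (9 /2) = 96910.57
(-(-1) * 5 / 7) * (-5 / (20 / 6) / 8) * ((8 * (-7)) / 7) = 15 / 14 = 1.07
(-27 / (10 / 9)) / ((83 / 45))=-2187 / 166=-13.17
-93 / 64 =-1.45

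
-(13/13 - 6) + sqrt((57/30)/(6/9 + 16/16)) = sqrt(114)/10 + 5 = 6.07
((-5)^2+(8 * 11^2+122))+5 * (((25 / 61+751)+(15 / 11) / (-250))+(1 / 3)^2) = 294254953 / 60390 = 4872.58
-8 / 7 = -1.14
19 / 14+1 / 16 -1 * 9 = -849 / 112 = -7.58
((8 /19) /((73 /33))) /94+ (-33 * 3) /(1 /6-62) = 38771238 /24185119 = 1.60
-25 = -25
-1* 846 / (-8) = 423 / 4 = 105.75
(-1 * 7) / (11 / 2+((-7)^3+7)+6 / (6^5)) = 9072 / 428327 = 0.02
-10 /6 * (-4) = 20 /3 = 6.67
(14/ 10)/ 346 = 7/ 1730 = 0.00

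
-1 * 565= -565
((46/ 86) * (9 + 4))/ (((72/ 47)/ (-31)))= -435643/ 3096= -140.71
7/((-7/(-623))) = 623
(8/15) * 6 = 16/5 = 3.20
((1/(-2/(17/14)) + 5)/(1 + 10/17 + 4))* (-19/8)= -2091/1120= -1.87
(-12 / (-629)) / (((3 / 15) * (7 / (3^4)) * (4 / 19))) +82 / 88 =1196263 / 193732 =6.17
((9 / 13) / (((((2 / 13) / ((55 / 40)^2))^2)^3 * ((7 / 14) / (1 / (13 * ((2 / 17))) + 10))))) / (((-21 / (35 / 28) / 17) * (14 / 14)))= -6331484975297874255435 / 123145302310912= -51414750.35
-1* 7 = -7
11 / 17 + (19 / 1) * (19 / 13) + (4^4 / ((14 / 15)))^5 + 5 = 1552444000937.80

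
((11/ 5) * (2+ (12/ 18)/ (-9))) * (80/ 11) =832/ 27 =30.81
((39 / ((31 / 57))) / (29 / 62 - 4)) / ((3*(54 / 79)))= -19513 / 1971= -9.90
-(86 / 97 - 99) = 9517 / 97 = 98.11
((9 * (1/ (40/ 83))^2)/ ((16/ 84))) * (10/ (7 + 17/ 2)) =1302021/ 9920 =131.25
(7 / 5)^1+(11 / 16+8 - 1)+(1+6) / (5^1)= 10.49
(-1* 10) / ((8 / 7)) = -35 / 4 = -8.75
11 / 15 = 0.73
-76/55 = -1.38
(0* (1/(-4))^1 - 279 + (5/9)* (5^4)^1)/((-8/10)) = -1535/18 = -85.28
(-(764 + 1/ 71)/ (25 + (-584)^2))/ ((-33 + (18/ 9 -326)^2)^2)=-54245/ 266699883945753999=-0.00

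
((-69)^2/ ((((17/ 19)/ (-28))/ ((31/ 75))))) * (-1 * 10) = 52345608/ 85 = 615830.68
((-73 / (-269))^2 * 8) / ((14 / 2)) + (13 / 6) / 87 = 28838755 / 264407094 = 0.11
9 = 9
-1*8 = -8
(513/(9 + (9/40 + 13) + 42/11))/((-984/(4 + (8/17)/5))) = -0.08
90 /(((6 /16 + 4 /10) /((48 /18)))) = 9600 /31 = 309.68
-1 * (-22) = 22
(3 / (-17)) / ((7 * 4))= -3 / 476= -0.01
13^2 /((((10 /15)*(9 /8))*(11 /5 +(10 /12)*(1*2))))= 1690 /29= 58.28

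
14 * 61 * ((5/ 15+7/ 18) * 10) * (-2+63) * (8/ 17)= 27088880/ 153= 177051.50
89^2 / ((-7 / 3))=-23763 / 7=-3394.71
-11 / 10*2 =-11 / 5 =-2.20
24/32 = 3/4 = 0.75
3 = 3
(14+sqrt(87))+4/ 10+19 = sqrt(87)+167/ 5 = 42.73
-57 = -57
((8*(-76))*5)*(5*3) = -45600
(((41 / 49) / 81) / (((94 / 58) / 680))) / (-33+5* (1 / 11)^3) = -538070060 / 4096297737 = -0.13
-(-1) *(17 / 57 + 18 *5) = 5147 / 57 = 90.30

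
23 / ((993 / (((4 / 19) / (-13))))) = -92 / 245271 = -0.00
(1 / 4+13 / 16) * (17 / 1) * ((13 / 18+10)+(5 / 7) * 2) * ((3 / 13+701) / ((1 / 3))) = 1008364061 / 2184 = 461705.16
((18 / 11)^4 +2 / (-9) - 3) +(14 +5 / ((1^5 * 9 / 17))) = 3609446 / 131769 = 27.39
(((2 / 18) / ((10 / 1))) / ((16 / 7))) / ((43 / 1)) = 7 / 61920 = 0.00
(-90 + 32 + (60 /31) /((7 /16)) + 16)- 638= -675.58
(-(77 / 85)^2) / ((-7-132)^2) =-0.00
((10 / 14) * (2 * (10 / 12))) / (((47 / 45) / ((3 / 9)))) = 125 / 329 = 0.38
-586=-586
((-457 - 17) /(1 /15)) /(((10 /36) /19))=-486324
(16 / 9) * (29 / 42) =232 / 189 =1.23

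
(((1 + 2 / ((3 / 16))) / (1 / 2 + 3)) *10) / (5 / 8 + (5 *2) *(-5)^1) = -160 / 237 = -0.68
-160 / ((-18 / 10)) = 800 / 9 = 88.89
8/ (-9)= -8/ 9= -0.89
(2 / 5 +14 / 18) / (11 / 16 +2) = 848 / 1935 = 0.44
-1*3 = -3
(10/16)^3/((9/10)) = 0.27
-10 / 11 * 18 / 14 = -90 / 77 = -1.17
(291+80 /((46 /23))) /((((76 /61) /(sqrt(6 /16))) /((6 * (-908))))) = -13750071 * sqrt(6) /38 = -886333.10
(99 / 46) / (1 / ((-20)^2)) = 19800 / 23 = 860.87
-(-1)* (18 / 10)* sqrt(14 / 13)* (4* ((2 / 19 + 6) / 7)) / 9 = 464* sqrt(182) / 8645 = 0.72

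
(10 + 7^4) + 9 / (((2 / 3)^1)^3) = 19531 / 8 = 2441.38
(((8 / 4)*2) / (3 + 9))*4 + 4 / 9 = 1.78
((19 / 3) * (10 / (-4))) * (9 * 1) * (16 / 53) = -2280 / 53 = -43.02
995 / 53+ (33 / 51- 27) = -6829 / 901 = -7.58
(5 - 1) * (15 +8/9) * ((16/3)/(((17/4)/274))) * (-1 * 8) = -80244736/459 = -174825.13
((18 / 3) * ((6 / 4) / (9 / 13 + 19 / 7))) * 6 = 2457 / 155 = 15.85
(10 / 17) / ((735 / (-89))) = -178 / 2499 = -0.07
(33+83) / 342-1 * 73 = -12425 / 171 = -72.66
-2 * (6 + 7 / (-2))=-5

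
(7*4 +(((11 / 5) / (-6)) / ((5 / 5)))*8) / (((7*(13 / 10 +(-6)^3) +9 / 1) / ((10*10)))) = -75200 / 44817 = -1.68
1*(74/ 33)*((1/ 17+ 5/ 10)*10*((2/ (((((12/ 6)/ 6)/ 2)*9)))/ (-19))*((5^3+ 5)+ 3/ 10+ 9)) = -122.50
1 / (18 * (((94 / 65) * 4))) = 65 / 6768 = 0.01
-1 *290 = -290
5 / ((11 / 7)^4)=12005 / 14641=0.82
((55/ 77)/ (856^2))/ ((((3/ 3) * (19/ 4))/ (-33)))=-165/ 24363472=-0.00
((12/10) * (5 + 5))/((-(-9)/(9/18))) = 2/3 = 0.67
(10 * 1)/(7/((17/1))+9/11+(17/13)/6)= 145860/21119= 6.91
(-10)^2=100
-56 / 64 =-7 / 8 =-0.88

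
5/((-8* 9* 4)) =-5/288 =-0.02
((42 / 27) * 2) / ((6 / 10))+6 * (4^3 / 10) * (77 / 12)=33964 / 135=251.59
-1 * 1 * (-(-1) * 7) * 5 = -35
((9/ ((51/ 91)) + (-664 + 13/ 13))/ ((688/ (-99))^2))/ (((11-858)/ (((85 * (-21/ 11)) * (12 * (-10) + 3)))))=781710345/ 2603392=300.27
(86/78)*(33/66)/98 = 43/7644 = 0.01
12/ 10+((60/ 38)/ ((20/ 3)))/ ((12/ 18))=591/ 380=1.56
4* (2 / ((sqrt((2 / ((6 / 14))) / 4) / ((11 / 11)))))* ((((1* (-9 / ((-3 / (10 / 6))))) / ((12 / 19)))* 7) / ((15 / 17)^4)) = 3173798* sqrt(42) / 30375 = 677.15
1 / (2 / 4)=2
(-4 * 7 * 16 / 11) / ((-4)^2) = -2.55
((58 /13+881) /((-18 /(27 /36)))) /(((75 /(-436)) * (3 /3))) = 139411 /650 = 214.48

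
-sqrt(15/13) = -sqrt(195)/13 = -1.07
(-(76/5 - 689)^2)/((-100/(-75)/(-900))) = 306454347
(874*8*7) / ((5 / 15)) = 146832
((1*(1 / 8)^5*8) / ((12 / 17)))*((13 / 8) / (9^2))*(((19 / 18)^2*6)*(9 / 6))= 79781 / 1146617856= 0.00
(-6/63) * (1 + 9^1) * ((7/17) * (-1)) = 20/51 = 0.39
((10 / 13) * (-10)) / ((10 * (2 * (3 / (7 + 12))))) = -95 / 39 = -2.44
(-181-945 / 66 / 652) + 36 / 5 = -12466511 / 71720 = -173.82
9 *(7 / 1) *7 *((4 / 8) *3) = 1323 / 2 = 661.50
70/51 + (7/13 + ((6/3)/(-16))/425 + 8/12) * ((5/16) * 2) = 450961/212160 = 2.13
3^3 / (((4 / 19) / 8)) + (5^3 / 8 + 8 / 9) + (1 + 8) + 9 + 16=77509 / 72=1076.51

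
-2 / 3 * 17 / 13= -34 / 39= -0.87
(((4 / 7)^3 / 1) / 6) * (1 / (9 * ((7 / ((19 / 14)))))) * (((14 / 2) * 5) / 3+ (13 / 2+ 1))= 17480 / 1361367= 0.01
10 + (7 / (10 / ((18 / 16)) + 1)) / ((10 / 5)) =1843 / 178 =10.35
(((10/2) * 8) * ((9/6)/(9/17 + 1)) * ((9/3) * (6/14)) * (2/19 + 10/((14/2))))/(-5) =-187272/12103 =-15.47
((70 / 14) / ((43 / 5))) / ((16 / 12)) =75 / 172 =0.44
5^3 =125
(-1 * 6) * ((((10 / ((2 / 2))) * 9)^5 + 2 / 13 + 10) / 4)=-115145550198 / 13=-8857350015.23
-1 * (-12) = 12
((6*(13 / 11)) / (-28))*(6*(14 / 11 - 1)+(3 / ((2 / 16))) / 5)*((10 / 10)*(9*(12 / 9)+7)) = -131157 / 4235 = -30.97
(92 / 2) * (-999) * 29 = -1332666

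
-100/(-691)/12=25/2073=0.01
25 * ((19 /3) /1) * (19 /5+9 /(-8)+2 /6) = 34295 /72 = 476.32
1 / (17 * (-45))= -1 / 765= -0.00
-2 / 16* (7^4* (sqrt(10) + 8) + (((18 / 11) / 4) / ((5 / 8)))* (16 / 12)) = -132061 / 55 -2401* sqrt(10) / 8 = -3350.19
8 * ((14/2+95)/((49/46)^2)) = 1726656/2401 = 719.14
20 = 20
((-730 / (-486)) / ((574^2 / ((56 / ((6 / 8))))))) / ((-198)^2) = 730 / 84074379543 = 0.00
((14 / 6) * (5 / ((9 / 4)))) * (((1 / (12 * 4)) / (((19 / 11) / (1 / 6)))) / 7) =55 / 36936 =0.00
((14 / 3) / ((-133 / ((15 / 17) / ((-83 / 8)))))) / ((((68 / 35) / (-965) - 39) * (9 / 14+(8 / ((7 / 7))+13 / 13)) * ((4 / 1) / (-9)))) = 1891400 / 105945924111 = 0.00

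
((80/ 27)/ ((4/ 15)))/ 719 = 100/ 6471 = 0.02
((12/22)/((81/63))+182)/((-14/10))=-4300/33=-130.30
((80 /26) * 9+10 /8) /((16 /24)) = 4515 /104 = 43.41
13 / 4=3.25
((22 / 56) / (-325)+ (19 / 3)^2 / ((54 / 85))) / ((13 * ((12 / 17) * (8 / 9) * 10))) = 2373439309 / 3066336000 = 0.77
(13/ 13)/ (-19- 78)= -1/ 97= -0.01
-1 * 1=-1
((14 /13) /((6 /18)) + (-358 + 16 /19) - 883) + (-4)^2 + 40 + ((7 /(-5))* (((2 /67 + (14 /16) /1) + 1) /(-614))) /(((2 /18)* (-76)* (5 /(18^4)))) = -605461405739 /508054300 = -1191.73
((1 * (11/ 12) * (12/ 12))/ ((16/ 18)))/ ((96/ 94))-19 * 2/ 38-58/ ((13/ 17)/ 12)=-6057919/ 6656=-910.14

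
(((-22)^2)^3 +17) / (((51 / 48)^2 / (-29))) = -841732533504 / 289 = -2912569320.08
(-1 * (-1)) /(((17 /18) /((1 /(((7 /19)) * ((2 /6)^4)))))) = 27702 /119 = 232.79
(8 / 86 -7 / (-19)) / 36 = 377 / 29412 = 0.01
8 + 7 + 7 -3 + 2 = 21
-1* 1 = -1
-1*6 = -6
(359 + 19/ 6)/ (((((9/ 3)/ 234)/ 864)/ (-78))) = -1903756608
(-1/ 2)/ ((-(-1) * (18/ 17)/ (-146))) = 1241/ 18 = 68.94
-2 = -2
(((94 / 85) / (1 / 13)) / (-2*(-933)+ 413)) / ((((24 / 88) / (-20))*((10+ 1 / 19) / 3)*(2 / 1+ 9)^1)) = -92872 / 7399913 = -0.01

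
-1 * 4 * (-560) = 2240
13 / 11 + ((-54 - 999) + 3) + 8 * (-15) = -12857 / 11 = -1168.82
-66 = -66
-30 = -30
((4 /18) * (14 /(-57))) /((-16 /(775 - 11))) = 1337 /513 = 2.61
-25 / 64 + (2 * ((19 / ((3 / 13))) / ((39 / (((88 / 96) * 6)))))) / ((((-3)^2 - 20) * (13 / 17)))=-23597 / 7488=-3.15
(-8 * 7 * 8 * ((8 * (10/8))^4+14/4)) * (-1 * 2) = 8963136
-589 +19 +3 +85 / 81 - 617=-95819 / 81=-1182.95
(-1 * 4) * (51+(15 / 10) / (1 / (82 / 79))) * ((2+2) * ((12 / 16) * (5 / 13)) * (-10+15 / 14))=15570000 / 7189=2165.81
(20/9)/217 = 20/1953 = 0.01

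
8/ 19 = 0.42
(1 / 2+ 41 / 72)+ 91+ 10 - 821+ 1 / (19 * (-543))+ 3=-177270157 / 247608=-715.93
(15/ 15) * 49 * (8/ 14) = 28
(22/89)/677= 22/60253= 0.00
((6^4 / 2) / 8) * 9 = 729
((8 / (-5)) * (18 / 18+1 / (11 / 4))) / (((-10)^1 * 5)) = 12 / 275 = 0.04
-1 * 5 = -5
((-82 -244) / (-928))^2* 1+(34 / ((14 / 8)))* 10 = 292988543 / 1507072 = 194.41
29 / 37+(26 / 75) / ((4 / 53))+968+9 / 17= 91888081 / 94350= 973.91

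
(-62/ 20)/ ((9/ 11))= -341/ 90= -3.79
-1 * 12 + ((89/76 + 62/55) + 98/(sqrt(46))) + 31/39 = -1451987/163020 + 49 * sqrt(46)/23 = 5.54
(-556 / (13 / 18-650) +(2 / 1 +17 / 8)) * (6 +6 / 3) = 465735 / 11687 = 39.85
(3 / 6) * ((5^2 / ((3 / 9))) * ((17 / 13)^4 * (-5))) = -31320375 / 57122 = -548.31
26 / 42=13 / 21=0.62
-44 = -44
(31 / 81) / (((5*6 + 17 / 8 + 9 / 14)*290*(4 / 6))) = 434 / 7184025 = 0.00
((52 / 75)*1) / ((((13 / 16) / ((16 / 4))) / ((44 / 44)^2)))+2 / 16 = 2123 / 600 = 3.54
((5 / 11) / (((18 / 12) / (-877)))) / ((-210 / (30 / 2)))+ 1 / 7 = 4418 / 231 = 19.13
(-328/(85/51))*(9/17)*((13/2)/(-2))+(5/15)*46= 90256/255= 353.95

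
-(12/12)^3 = -1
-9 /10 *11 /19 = -99 /190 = -0.52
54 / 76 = 27 / 38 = 0.71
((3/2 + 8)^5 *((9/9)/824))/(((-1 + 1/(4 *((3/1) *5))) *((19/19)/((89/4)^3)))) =-26183595538965/24891392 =-1051913.67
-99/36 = -11/4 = -2.75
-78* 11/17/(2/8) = -3432/17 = -201.88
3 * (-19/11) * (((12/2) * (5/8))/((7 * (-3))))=285/308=0.93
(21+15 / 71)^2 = 449.92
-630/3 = -210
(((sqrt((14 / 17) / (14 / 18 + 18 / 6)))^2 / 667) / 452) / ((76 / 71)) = 4473 / 6621794576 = 0.00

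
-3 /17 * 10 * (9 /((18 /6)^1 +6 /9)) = -810 /187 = -4.33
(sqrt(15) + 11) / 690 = 0.02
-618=-618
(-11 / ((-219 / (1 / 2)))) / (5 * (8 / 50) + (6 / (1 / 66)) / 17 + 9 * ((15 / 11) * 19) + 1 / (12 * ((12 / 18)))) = 41140 / 421653621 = 0.00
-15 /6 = -2.50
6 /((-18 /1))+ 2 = 5 /3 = 1.67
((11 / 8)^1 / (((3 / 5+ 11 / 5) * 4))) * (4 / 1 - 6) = -0.25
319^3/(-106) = -32461759/106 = -306243.01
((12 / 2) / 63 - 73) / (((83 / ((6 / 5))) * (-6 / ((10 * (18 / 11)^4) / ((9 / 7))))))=11905056 / 1215203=9.80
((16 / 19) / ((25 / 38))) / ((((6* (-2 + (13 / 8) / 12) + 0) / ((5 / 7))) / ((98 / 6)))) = -3584 / 2685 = -1.33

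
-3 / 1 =-3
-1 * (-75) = 75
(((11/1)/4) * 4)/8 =11/8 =1.38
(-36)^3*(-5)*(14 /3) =1088640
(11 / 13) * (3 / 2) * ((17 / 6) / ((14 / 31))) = 5797 / 728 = 7.96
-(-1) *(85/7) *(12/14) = 510/49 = 10.41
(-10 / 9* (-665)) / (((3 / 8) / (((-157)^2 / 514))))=655663400 / 6939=94489.61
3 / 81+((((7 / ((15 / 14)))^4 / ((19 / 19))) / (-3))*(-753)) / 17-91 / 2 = 46224628507 / 1721250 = 26855.27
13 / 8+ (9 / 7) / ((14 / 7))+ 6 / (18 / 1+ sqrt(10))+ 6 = 75715 / 8792 - 3 * sqrt(10) / 157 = 8.55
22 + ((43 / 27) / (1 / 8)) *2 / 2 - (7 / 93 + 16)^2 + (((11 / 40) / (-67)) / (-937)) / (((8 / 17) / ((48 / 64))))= -466365147431573 / 2085026192640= -223.67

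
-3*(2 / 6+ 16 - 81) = 194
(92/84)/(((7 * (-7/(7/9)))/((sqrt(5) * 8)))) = -184 * sqrt(5)/1323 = -0.31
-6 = -6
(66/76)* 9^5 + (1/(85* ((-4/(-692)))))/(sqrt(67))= 173* sqrt(67)/5695 + 1948617/38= 51279.64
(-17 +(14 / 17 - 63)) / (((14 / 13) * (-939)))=8749 / 111741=0.08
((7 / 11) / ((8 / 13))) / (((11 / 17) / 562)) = 434707 / 484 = 898.15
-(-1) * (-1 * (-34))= 34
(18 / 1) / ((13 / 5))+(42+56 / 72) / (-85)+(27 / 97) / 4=5008075 / 771732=6.49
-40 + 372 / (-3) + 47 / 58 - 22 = -10741 / 58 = -185.19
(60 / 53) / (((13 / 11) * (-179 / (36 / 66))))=-360 / 123331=-0.00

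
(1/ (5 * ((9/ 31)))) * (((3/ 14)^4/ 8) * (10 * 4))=279/ 38416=0.01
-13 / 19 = -0.68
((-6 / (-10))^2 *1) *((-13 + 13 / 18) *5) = -221 / 10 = -22.10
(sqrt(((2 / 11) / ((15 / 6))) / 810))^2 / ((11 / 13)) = 26 / 245025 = 0.00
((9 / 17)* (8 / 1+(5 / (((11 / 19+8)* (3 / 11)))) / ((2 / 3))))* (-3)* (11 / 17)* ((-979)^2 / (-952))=1039851936981 / 89691728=11593.62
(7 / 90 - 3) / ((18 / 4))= -263 / 405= -0.65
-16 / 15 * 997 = -15952 / 15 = -1063.47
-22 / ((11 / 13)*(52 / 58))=-29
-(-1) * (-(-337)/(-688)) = -0.49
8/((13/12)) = 96/13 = 7.38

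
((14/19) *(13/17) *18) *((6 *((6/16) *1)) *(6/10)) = 22113/1615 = 13.69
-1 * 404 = -404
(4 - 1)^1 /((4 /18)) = 27 /2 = 13.50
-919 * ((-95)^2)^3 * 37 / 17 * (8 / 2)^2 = -399925272910750000 / 17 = -23525016053573529.41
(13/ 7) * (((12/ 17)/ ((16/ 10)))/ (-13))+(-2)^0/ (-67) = -1243/ 15946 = -0.08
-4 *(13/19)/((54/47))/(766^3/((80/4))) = -3055/28821308031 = -0.00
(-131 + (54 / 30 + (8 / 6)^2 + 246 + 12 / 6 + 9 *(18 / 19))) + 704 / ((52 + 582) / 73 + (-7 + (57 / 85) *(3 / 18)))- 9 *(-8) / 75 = 521.89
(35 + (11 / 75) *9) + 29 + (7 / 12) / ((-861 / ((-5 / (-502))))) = 1209974491 / 18523800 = 65.32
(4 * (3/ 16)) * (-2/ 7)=-3/ 14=-0.21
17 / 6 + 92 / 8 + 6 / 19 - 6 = 493 / 57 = 8.65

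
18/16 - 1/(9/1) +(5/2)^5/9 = 1139/96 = 11.86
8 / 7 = 1.14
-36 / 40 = -9 / 10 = -0.90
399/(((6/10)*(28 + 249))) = 665/277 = 2.40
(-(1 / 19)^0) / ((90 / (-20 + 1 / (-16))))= 107 / 480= 0.22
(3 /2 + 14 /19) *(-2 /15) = -0.30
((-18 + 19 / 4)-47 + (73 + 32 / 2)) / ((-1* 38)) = -115 / 152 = -0.76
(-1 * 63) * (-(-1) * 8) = -504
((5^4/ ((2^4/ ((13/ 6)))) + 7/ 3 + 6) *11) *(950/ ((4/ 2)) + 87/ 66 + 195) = 43937775/ 64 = 686527.73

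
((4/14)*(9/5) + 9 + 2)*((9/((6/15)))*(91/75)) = 15717/50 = 314.34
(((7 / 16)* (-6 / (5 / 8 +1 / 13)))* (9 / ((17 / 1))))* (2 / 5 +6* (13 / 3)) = -324324 / 6205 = -52.27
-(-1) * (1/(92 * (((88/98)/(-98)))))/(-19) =2401/38456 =0.06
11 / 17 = 0.65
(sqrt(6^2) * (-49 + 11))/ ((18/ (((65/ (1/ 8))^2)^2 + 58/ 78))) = -108358149121102/ 117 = -926138026676.09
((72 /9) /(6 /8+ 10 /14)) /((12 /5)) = 280 /123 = 2.28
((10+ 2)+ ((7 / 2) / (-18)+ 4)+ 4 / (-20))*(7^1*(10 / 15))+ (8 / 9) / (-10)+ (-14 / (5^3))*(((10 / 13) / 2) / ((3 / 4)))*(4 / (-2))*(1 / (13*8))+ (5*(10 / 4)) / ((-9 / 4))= 15327707 / 228150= 67.18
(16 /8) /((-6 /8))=-8 /3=-2.67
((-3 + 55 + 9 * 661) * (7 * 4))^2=28233408784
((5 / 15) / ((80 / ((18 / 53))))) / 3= 1 / 2120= 0.00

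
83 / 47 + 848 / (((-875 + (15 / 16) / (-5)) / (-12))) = 8814601 / 658141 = 13.39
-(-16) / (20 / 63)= 252 / 5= 50.40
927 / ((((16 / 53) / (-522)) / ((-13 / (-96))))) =-55567161 / 256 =-217059.22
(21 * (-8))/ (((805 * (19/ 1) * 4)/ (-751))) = 4506/ 2185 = 2.06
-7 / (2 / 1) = -7 / 2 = -3.50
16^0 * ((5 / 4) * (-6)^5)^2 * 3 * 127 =35996270400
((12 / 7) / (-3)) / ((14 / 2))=-4 / 49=-0.08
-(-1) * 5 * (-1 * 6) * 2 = -60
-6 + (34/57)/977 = -334100/55689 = -6.00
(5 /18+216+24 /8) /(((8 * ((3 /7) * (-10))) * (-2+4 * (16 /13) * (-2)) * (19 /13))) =0.37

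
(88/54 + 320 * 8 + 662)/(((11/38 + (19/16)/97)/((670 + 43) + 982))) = 207159392480/11439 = 18109921.54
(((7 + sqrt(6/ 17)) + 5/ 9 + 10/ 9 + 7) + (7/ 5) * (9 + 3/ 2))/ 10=3.10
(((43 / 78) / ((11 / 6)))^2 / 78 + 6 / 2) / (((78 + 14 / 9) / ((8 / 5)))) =2872149 / 47584823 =0.06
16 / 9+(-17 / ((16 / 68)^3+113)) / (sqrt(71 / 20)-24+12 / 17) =48275138 * sqrt(355) / 1729995536633+27781135993088 / 15569959829697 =1.78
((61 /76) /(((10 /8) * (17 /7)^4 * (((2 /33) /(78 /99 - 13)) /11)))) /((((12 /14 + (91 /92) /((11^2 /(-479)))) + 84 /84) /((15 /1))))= 1945886997362 /6526915587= 298.13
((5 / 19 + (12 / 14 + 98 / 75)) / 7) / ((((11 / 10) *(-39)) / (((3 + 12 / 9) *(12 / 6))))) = -96836 / 1382535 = -0.07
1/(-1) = -1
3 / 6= 1 / 2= 0.50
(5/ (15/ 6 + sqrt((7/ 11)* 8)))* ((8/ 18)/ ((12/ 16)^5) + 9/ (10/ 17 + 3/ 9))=657989750/ 5242239 - 47853800* sqrt(154)/ 5242239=12.24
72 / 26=36 / 13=2.77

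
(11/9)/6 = 0.20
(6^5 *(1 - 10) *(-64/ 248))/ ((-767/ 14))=-7838208/ 23777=-329.66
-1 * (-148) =148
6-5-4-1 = -4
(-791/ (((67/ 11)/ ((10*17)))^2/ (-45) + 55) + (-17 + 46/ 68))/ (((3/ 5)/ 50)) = -376478335754375/ 147131991187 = -2558.78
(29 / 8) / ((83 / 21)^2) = 12789 / 55112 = 0.23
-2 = -2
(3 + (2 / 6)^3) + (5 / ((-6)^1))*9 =-4.46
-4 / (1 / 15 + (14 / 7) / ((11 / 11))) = -60 / 31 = -1.94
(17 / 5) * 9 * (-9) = -1377 / 5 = -275.40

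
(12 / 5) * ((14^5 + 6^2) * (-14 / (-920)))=2259012 / 115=19643.58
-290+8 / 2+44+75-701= -868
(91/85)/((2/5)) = 91/34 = 2.68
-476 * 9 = -4284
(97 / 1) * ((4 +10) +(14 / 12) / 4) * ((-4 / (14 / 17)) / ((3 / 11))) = -888811 / 36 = -24689.19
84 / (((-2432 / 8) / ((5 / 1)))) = -105 / 76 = -1.38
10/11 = 0.91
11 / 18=0.61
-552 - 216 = -768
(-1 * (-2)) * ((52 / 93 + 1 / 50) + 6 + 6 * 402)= 11246393 / 2325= 4837.16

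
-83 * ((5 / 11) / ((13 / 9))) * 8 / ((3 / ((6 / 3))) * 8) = -17.41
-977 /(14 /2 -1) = -977 /6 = -162.83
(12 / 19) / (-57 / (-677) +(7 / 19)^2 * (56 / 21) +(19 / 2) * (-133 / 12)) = -1234848 / 204991433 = -0.01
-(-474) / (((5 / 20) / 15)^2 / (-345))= -588708000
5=5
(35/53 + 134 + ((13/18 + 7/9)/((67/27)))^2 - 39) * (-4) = -91384653/237917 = -384.10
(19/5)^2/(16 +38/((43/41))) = 0.28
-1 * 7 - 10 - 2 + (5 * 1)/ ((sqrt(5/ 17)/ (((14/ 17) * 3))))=3.78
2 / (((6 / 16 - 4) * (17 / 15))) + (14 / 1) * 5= 34270 / 493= 69.51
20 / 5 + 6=10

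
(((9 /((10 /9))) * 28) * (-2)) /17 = -26.68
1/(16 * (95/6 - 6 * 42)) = -3/11336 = -0.00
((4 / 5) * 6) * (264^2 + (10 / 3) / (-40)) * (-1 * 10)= -3345404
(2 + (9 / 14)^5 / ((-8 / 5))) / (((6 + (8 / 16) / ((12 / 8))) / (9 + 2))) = 274227987 / 81749248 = 3.35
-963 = -963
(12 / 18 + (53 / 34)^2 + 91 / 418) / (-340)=-480449 / 49287216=-0.01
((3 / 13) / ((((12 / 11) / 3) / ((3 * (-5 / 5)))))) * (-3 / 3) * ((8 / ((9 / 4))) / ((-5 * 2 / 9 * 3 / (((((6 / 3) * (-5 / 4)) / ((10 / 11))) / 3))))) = 121 / 65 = 1.86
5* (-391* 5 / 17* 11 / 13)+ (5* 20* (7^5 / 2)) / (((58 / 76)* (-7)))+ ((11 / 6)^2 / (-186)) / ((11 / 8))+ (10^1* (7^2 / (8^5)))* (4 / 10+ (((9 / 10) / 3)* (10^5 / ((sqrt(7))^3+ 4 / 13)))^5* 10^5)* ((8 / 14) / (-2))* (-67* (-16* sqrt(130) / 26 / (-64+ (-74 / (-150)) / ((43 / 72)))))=-314680194384329742376143937500950841850379209525* sqrt(130) / 1215789064896510748210255663104-49791564772 / 315549+ 2072963788291750488433837890625000000000000* sqrt(910) / 1756352083857986357321121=32653074461831481355.45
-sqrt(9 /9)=-1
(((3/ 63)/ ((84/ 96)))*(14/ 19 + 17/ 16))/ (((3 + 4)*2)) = 547/ 78204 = 0.01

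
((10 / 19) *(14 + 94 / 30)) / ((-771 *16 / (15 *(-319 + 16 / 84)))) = 33475 / 9576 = 3.50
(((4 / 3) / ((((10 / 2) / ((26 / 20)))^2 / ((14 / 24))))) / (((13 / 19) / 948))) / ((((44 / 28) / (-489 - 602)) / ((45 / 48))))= -47415.70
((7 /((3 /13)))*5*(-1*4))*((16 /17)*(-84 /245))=3328 /17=195.76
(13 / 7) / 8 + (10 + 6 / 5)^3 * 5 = 9834821 / 1400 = 7024.87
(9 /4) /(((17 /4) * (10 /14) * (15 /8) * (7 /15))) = 72 /85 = 0.85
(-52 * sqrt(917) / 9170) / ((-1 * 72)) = 13 * sqrt(917) / 165060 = 0.00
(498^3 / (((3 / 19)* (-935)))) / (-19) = 41168664 / 935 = 44030.66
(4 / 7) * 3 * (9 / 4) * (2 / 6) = 9 / 7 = 1.29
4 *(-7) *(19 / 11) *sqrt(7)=-532 *sqrt(7) / 11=-127.96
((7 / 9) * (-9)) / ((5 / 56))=-392 / 5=-78.40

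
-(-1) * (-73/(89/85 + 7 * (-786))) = 0.01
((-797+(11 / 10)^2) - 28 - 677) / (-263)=150079 / 26300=5.71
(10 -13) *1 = -3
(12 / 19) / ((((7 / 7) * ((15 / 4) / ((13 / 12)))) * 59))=52 / 16815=0.00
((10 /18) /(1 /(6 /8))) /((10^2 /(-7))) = -7 /240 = -0.03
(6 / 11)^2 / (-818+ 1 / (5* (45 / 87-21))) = -9720 / 26724379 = -0.00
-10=-10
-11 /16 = -0.69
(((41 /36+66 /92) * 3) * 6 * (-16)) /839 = -12296 /19297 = -0.64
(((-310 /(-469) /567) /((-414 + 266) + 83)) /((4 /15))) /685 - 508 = -160395534967 /315739242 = -508.00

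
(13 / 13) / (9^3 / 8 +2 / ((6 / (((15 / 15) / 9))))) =216 / 19691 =0.01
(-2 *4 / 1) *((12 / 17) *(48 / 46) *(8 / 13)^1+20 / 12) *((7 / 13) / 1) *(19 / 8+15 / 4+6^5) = -1083698021 / 15249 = -71066.83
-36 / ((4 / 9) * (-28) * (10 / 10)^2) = 81 / 28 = 2.89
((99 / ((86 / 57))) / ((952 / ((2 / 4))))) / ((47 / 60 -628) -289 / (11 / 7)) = -931095 / 21914801048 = -0.00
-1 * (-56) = 56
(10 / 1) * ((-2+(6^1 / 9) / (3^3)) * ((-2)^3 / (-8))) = -1600 / 81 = -19.75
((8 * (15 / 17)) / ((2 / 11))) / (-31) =-660 / 527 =-1.25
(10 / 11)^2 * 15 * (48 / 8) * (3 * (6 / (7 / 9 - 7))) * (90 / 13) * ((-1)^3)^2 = -1489.65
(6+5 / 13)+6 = 161 / 13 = 12.38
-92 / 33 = -2.79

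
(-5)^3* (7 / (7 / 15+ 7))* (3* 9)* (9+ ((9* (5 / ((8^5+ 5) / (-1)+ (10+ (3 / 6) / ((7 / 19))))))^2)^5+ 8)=-354610042795536641780401556212267424779601939930766257628170625 / 6592605007673012367159244618025621915595513182879140301584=-53789.06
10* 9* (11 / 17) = 990 / 17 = 58.24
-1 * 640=-640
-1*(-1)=1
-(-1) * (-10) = -10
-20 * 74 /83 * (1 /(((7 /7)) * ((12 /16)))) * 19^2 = -2137120 /249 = -8582.81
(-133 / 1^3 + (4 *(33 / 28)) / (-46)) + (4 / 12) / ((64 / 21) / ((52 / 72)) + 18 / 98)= -133.03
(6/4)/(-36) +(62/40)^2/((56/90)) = 25667/6720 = 3.82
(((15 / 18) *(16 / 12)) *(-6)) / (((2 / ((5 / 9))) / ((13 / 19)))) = -650 / 513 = -1.27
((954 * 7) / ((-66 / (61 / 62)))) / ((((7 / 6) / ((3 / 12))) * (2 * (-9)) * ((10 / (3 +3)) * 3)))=3233 / 13640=0.24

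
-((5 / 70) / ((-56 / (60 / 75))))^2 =-1 / 960400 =-0.00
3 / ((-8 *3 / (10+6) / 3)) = -6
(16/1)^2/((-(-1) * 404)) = 64/101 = 0.63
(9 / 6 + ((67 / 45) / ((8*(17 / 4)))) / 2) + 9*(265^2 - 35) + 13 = 1933077037 / 3060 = 631724.52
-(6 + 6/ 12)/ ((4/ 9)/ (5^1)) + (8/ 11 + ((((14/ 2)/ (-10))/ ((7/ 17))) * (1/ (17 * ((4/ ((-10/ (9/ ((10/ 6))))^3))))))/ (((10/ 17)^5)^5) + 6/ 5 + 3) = 63429651313352426168335269901627/ 692841600000000000000000000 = 91550.00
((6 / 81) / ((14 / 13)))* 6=26 / 63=0.41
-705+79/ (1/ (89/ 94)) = -59239/ 94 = -630.20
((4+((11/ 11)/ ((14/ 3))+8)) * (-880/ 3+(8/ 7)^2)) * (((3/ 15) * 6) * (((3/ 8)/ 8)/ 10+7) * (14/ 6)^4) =-1599709237/ 1800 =-888727.35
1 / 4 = 0.25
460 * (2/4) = 230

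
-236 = -236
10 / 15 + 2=2.67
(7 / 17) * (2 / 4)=7 / 34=0.21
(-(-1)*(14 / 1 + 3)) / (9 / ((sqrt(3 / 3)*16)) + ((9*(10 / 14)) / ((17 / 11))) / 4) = 10.61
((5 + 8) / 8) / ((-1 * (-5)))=13 / 40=0.32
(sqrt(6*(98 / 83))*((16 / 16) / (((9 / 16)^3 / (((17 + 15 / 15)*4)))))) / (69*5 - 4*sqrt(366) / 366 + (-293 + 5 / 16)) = 234881024*sqrt(10126) / 287300859039 + 13880000512*sqrt(249) / 10640772557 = 20.67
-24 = -24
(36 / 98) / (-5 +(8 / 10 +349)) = 45 / 42238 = 0.00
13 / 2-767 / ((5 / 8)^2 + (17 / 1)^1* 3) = -4263 / 506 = -8.42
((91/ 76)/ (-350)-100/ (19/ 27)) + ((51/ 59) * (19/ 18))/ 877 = -83825064277/ 589870200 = -142.11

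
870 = 870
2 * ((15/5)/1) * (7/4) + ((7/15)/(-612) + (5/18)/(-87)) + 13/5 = 129127/9860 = 13.10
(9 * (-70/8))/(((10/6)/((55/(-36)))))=1155/16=72.19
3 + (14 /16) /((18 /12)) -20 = -197 /12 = -16.42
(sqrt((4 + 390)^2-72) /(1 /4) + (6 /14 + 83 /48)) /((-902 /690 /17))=-46920 *sqrt(38791) /451-1417375 /50512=-20518.30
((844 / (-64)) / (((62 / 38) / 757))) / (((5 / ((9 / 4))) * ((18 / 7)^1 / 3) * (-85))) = 63731073 / 1686400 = 37.79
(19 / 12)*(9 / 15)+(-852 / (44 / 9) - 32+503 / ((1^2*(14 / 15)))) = 513753 / 1540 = 333.61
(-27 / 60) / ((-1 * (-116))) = -9 / 2320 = -0.00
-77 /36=-2.14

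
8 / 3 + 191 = 581 / 3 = 193.67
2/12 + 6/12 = 2/3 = 0.67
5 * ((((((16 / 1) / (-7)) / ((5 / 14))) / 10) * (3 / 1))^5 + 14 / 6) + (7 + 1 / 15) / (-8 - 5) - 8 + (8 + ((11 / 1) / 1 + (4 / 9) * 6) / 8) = -71679697391 / 609375000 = -117.63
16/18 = 8/9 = 0.89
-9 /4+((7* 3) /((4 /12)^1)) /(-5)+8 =-137 /20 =-6.85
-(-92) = 92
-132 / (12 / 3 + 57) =-132 / 61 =-2.16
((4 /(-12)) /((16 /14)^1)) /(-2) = 0.15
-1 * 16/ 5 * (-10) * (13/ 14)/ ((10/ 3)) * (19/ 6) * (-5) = -988/ 7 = -141.14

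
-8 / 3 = -2.67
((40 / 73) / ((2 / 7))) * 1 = 140 / 73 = 1.92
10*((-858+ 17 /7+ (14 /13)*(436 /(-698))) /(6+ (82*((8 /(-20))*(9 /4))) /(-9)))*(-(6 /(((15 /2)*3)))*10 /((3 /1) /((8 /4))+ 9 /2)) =5438691400 /20294001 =268.00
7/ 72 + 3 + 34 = 2671/ 72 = 37.10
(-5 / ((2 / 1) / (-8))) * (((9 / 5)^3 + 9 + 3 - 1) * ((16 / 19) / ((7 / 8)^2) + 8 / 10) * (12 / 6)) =148862208 / 116375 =1279.16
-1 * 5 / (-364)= 5 / 364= 0.01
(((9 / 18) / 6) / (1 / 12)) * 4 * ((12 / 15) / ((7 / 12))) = 192 / 35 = 5.49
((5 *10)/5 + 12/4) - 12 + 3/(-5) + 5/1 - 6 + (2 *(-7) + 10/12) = -413/30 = -13.77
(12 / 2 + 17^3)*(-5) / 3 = -24595 / 3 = -8198.33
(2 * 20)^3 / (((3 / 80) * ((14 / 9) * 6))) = 1280000 / 7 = 182857.14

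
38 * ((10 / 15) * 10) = 760 / 3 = 253.33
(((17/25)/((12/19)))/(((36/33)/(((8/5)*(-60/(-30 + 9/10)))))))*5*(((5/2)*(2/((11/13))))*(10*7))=5878600/873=6733.79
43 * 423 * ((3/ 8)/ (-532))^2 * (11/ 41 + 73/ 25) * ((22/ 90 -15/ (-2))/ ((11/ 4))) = 13296159/ 163856000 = 0.08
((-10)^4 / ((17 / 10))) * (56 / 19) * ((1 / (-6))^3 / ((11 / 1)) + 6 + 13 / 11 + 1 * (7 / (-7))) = 541100000 / 5049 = 107169.74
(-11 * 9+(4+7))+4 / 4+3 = -84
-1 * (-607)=607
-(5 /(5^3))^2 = -1 /625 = -0.00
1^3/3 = 1/3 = 0.33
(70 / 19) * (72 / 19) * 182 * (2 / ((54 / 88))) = 8968960 / 1083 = 8281.59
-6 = -6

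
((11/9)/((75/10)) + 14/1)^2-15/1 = 3382369/18225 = 185.59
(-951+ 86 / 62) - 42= -30740 / 31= -991.61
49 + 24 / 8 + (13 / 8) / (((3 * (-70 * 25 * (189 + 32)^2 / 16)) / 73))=512830427 / 9862125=52.00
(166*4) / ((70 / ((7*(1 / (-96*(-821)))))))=83 / 98520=0.00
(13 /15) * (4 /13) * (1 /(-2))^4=1 /60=0.02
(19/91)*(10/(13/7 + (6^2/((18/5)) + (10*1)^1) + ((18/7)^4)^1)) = 13034/409383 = 0.03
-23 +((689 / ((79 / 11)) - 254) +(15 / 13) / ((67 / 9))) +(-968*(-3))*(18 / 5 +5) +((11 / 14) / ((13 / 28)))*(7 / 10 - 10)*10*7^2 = 5876854743 / 344045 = 17081.65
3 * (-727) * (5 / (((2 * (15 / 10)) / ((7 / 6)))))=-25445 / 6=-4240.83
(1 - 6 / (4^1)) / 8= -1 / 16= -0.06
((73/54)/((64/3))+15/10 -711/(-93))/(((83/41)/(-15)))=-67415275/988032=-68.23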